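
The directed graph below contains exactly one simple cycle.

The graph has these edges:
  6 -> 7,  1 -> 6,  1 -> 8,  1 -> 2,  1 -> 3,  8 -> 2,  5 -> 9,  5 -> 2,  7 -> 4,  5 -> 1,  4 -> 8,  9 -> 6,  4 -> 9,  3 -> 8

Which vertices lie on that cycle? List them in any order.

DFS with gray/black marking from 9:
9 gray
  6 gray
    7 gray
      4 gray
        4→9: 9 is gray → back edge
Back edge closes the cycle 9 → 6 → 7 → 4 → 9; its vertices are {4, 6, 7, 9}.

4, 6, 7, 9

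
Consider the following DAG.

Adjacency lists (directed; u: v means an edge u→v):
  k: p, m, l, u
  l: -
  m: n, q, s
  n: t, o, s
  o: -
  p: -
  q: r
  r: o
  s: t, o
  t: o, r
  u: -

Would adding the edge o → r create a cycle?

Adding o→r creates a cycle iff r can already reach o.
Path from r: r → o.
So r → … → o → r is a cycle.

Yes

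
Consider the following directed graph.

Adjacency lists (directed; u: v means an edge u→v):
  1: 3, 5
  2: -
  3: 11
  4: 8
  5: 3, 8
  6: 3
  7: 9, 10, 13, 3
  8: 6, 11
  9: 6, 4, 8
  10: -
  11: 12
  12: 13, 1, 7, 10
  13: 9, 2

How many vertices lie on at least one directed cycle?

11

A vertex is on a directed cycle iff it belongs to a strongly connected component of size ≥ 2 (or has a self-loop).
The vertices on cycles are {1, 3, 4, 5, 6, 7, 8, 9, 11, 12, 13} — 11 in total.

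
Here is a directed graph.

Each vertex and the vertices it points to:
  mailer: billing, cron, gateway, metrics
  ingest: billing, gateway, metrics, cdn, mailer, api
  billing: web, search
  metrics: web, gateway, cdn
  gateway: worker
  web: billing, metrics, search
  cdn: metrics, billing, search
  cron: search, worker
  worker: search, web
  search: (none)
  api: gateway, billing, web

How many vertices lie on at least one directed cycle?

6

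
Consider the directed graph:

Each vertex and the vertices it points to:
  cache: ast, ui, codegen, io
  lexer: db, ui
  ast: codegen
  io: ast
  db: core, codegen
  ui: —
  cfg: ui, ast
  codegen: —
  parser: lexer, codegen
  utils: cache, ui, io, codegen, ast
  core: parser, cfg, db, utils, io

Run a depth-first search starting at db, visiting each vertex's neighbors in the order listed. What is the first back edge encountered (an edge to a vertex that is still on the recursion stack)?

DFS from db (visiting each vertex's neighbors in the order listed); mark gray on enter, black on exit:
db gray
  core gray
    parser gray
      lexer gray
        lexer→db: db is gray → back edge
First back edge: lexer → db.

lexer->db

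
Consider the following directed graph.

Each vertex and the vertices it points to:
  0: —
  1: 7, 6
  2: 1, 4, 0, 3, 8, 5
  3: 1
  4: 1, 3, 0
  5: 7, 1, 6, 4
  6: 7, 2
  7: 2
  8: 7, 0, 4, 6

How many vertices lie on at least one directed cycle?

8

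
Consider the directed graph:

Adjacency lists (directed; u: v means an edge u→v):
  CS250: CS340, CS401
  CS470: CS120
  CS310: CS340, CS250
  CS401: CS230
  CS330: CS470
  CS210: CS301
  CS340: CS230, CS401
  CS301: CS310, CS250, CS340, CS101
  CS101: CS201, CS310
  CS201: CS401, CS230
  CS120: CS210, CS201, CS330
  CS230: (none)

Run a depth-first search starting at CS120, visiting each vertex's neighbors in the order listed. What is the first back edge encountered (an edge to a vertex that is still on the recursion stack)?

CS470->CS120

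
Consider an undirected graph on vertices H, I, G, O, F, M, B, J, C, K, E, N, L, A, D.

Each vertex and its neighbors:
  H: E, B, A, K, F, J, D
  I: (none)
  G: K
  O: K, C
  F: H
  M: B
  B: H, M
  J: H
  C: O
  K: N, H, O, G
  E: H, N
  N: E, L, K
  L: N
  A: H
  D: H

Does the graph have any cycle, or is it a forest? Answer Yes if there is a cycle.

DFS, tracking each vertex's parent; an edge to a visited non-parent vertex closes a cycle.
Start from M:
visit M (parent –)
  visit B (parent M)
    visit H (parent B)
      visit E (parent H)
        E–H: parent, skip
        visit N (parent E)
          N–E: parent, skip
          visit L (parent N)
            L–N: parent, skip
          visit K (parent N)
            K–N: parent, skip
            K–H: H visited and ≠ parent → cycle
Cycle: H – E – N – K – H.

Yes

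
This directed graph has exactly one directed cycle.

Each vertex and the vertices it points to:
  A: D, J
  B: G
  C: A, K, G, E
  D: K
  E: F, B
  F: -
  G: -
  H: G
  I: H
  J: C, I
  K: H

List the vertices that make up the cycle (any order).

DFS with gray/black marking from C:
C gray
  A gray
    D gray
      K gray
        H gray
          G gray
          G black
        H black
      K black
    D black
    J gray
      J→C: C is gray → back edge
Back edge closes the cycle C → A → J → C; its vertices are {A, C, J}.

A, C, J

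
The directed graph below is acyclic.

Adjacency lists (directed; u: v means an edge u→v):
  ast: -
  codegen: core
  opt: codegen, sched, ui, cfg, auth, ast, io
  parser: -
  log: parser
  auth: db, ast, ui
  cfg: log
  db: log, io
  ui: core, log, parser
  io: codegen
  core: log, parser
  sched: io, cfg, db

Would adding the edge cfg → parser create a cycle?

No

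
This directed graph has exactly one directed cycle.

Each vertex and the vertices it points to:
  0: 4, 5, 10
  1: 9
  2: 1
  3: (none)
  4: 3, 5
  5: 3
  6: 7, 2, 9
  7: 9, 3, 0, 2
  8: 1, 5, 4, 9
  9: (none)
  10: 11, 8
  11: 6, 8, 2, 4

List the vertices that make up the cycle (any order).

DFS with gray/black marking from 10:
10 gray
  11 gray
    6 gray
      7 gray
        9 gray
        9 black
        3 gray
        3 black
        0 gray
          4 gray
            4→3: 3 black — skip
            5 gray
              5→3: 3 black — skip
            5 black
          4 black
          0→5: 5 black — skip
          0→10: 10 is gray → back edge
Back edge closes the cycle 10 → 11 → 6 → 7 → 0 → 10; its vertices are {0, 6, 7, 10, 11}.

0, 6, 7, 10, 11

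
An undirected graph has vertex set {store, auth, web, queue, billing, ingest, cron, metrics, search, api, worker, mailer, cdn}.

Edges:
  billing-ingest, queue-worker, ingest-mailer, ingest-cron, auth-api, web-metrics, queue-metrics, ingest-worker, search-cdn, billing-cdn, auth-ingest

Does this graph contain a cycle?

No

DFS, tracking each vertex's parent; an edge to a visited non-parent vertex closes a cycle.
Start from web:
visit web (parent –)
  visit metrics (parent web)
    visit queue (parent metrics)
      queue–metrics: parent, skip
      visit worker (parent queue)
        worker–queue: parent, skip
        visit ingest (parent worker)
          visit mailer (parent ingest)
            mailer–ingest: parent, skip
          ingest–worker: parent, skip
          visit cron (parent ingest)
            cron–ingest: parent, skip
          visit auth (parent ingest)
            auth–ingest: parent, skip
            visit api (parent auth)
              api–auth: parent, skip
          visit billing (parent ingest)
            billing–ingest: parent, skip
            visit cdn (parent billing)
              cdn–billing: parent, skip
              visit search (parent cdn)
                search–cdn: parent, skip
    metrics–web: parent, skip
visit store (parent –)
No non-parent visited neighbor found — the graph is a forest.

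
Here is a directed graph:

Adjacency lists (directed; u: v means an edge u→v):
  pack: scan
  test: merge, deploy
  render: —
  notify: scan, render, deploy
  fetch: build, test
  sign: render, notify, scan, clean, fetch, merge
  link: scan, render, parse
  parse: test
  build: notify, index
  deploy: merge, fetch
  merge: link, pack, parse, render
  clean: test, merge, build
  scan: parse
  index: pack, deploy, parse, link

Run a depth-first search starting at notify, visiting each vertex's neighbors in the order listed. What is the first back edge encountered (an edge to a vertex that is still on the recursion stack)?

DFS from notify (visiting each vertex's neighbors in the order listed); mark gray on enter, black on exit:
notify gray
  scan gray
    parse gray
      test gray
        merge gray
          link gray
            link→scan: scan is gray → back edge
First back edge: link → scan.

link→scan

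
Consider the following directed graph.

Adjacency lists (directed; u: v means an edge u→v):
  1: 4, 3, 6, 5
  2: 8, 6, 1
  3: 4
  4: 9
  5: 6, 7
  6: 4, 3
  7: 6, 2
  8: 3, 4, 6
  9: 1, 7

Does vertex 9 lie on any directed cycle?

Yes

9 is on a cycle iff 9 can reach itself via ≥1 edge.
9 → 1 → 4 → 9 — yes.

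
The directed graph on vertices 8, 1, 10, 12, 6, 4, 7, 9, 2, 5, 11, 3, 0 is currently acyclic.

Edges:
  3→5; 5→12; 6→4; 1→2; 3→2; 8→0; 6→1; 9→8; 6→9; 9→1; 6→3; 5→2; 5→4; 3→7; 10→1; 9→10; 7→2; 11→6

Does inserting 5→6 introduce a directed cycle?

Yes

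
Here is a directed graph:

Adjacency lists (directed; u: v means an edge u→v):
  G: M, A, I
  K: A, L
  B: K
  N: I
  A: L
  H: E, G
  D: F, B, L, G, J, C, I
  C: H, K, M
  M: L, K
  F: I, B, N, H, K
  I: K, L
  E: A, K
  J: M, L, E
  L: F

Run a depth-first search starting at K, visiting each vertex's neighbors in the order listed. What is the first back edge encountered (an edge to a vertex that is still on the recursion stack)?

DFS from K (visiting each vertex's neighbors in the order listed); mark gray on enter, black on exit:
K gray
  A gray
    L gray
      F gray
        I gray
          I→K: K is gray → back edge
First back edge: I → K.

I→K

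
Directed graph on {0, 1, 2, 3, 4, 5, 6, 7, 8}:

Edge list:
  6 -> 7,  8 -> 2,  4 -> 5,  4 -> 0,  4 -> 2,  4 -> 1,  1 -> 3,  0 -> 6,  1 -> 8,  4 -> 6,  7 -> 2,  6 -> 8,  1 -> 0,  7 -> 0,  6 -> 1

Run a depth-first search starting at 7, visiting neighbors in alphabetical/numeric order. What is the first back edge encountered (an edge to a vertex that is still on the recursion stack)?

DFS from 7 (visiting neighbors in alphabetical/numeric order); mark gray on enter, black on exit:
7 gray
  0 gray
    6 gray
      1 gray
        1→0: 0 is gray → back edge
First back edge: 1 → 0.

1->0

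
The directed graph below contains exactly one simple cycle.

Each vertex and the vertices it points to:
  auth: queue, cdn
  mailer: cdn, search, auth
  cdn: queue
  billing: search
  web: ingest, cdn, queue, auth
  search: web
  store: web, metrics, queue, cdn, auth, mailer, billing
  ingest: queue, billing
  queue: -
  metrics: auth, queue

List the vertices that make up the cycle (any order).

DFS with gray/black marking from web:
web gray
  ingest gray
    queue gray
    queue black
    billing gray
      search gray
        search→web: web is gray → back edge
Back edge closes the cycle web → ingest → billing → search → web; its vertices are {web, ingest, search, billing}.

web, ingest, search, billing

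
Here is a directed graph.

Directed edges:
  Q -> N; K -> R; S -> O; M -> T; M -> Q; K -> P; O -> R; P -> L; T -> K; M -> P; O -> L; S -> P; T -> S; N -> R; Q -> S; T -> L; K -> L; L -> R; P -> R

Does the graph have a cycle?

DFS with white/gray/black marking, starting from P:
P gray
  R gray
  R black
  L gray
    L→R: R black — skip
  L black
P black
K gray
  K→L: L black — skip
  K→P: P black — skip
  K→R: R black — skip
K black
S gray
  O gray
    O→L: L black — skip
    O→R: R black — skip
  O black
  S→P: P black — skip
S black
N gray
  N→R: R black — skip
N black
T gray
  T→K: K black — skip
  T→L: L black — skip
  T→S: S black — skip
T black
M gray
  M→P: P black — skip
  Q gray
    Q→S: S black — skip
    Q→N: N black — skip
  Q black
  M→T: T black — skip
M black
Every edge goes to a white or black vertex — no back edge, so the graph is acyclic.

No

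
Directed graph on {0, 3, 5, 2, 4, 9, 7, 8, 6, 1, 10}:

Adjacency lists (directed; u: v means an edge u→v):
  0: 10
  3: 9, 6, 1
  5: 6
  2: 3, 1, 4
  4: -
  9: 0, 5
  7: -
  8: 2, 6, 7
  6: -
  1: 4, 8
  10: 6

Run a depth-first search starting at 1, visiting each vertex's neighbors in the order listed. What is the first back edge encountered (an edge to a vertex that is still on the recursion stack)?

3->1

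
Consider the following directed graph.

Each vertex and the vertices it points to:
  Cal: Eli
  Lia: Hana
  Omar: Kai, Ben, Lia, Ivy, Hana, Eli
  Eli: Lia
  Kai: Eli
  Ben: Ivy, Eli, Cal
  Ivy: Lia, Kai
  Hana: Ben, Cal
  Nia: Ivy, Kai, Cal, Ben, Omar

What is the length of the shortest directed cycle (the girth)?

4

For each vertex v, BFS finds the shortest path from v back to v.
The shortest such closed walk is Hana → Ben → Eli → Lia → Hana, length 4.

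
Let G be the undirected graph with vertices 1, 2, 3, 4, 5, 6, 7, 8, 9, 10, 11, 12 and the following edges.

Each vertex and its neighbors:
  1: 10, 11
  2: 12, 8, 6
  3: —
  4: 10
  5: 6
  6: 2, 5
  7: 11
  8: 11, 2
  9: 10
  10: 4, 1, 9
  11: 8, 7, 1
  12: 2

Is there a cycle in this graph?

DFS, tracking each vertex's parent; an edge to a visited non-parent vertex closes a cycle.
Start from 8:
visit 8 (parent –)
  visit 11 (parent 8)
    11–8: parent, skip
    visit 7 (parent 11)
      7–11: parent, skip
    visit 1 (parent 11)
      visit 10 (parent 1)
        visit 4 (parent 10)
          4–10: parent, skip
        10–1: parent, skip
        visit 9 (parent 10)
          9–10: parent, skip
      1–11: parent, skip
  visit 2 (parent 8)
    visit 12 (parent 2)
      12–2: parent, skip
    2–8: parent, skip
    visit 6 (parent 2)
      6–2: parent, skip
      visit 5 (parent 6)
        5–6: parent, skip
visit 3 (parent –)
No non-parent visited neighbor found — the graph is a forest.

No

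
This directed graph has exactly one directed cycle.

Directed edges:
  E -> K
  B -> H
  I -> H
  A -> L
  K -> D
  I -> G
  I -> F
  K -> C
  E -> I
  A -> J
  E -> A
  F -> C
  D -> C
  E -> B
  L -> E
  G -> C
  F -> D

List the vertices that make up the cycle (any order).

A, E, L

DFS with gray/black marking from L:
L gray
  E gray
    A gray
      J gray
      J black
      A→L: L is gray → back edge
Back edge closes the cycle L → E → A → L; its vertices are {A, E, L}.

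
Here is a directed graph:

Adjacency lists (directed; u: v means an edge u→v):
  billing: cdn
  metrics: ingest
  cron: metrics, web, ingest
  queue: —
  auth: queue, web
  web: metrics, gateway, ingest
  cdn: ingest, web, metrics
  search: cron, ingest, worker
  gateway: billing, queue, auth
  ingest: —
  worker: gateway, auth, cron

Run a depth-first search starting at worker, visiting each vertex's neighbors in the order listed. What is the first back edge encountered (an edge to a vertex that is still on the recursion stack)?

DFS from worker (visiting each vertex's neighbors in the order listed); mark gray on enter, black on exit:
worker gray
  gateway gray
    billing gray
      cdn gray
        ingest gray
        ingest black
        web gray
          metrics gray
            metrics→ingest: ingest black — skip
          metrics black
          web→gateway: gateway is gray → back edge
First back edge: web → gateway.

web->gateway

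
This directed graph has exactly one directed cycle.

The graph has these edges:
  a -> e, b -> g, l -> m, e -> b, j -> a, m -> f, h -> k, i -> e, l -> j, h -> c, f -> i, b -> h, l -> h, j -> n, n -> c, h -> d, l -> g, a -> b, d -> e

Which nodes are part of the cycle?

b, d, e, h

DFS with gray/black marking from b:
b gray
  g gray
  g black
  h gray
    d gray
      e gray
        e→b: b is gray → back edge
Back edge closes the cycle b → h → d → e → b; its vertices are {b, d, e, h}.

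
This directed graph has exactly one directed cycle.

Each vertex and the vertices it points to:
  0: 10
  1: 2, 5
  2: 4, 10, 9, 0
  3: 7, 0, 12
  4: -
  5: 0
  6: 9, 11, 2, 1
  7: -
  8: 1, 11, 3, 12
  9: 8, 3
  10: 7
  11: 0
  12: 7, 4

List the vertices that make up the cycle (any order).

DFS with gray/black marking from 9:
9 gray
  8 gray
    1 gray
      2 gray
        4 gray
        4 black
        10 gray
          7 gray
          7 black
        10 black
        2→9: 9 is gray → back edge
Back edge closes the cycle 9 → 8 → 1 → 2 → 9; its vertices are {1, 2, 8, 9}.

1, 2, 8, 9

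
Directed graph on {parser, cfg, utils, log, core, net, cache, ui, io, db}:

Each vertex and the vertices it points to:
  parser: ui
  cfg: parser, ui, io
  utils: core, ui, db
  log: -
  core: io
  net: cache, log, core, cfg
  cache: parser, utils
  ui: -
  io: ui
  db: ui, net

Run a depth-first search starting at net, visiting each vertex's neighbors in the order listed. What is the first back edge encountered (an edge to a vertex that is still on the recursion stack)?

db→net

DFS from net (visiting each vertex's neighbors in the order listed); mark gray on enter, black on exit:
net gray
  cache gray
    parser gray
      ui gray
      ui black
    parser black
    utils gray
      core gray
        io gray
          io→ui: ui black — skip
        io black
      core black
      utils→ui: ui black — skip
      db gray
        db→ui: ui black — skip
        db→net: net is gray → back edge
First back edge: db → net.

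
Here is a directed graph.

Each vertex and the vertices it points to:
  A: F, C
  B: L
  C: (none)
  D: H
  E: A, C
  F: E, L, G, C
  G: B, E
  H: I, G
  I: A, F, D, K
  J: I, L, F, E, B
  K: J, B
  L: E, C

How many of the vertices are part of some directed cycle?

A vertex is on a directed cycle iff it belongs to a strongly connected component of size ≥ 2 (or has a self-loop).
The vertices on cycles are {A, B, D, E, F, G, H, I, J, K, L} — 11 in total.

11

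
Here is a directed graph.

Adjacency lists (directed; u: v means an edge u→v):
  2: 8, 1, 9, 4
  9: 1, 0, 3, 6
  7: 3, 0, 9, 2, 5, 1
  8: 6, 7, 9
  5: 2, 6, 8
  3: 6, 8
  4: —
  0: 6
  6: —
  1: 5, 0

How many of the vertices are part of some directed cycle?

A vertex is on a directed cycle iff it belongs to a strongly connected component of size ≥ 2 (or has a self-loop).
The vertices on cycles are {1, 2, 3, 5, 7, 8, 9} — 7 in total.

7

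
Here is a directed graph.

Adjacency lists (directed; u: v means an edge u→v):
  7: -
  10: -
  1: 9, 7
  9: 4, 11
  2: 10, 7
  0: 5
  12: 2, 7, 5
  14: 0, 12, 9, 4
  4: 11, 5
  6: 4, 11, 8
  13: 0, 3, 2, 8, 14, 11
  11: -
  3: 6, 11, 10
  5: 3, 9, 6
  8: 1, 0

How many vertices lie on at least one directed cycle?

8

A vertex is on a directed cycle iff it belongs to a strongly connected component of size ≥ 2 (or has a self-loop).
The vertices on cycles are {0, 1, 3, 4, 5, 6, 8, 9} — 8 in total.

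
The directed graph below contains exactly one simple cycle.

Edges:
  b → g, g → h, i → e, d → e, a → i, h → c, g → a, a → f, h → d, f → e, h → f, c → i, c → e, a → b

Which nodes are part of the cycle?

a, b, g

DFS with gray/black marking from a:
a gray
  b gray
    g gray
      g→a: a is gray → back edge
Back edge closes the cycle a → b → g → a; its vertices are {a, b, g}.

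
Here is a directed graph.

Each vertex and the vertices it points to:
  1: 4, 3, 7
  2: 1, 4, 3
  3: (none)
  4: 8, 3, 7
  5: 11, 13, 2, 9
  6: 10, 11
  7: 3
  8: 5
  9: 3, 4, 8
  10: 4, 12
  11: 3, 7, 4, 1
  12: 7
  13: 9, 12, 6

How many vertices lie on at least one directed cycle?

A vertex is on a directed cycle iff it belongs to a strongly connected component of size ≥ 2 (or has a self-loop).
The vertices on cycles are {1, 2, 4, 5, 6, 8, 9, 10, 11, 13} — 10 in total.

10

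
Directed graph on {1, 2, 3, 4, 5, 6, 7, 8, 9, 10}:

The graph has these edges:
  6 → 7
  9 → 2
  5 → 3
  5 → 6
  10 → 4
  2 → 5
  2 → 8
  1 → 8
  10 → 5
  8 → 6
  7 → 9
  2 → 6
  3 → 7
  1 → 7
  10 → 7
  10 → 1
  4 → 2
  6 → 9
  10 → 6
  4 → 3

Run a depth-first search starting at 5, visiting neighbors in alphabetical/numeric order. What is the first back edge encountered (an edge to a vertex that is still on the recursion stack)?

DFS from 5 (visiting neighbors in alphabetical/numeric order); mark gray on enter, black on exit:
5 gray
  3 gray
    7 gray
      9 gray
        2 gray
          2→5: 5 is gray → back edge
First back edge: 2 → 5.

2→5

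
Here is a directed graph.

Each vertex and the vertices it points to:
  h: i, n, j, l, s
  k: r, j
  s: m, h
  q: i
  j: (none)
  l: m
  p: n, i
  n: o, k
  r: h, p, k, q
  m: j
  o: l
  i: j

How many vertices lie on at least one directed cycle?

A vertex is on a directed cycle iff it belongs to a strongly connected component of size ≥ 2 (or has a self-loop).
The vertices on cycles are {h, k, n, p, r, s} — 6 in total.

6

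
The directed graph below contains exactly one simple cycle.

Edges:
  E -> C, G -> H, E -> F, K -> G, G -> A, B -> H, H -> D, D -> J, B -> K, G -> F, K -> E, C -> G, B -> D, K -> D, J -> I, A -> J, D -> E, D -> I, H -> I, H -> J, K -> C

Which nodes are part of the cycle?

DFS with gray/black marking from E:
E gray
  F gray
  F black
  C gray
    G gray
      A gray
        J gray
          I gray
          I black
        J black
      A black
      G→F: F black — skip
      H gray
        H→I: I black — skip
        H→J: J black — skip
        D gray
          D→I: I black — skip
          D→E: E is gray → back edge
Back edge closes the cycle E → C → G → H → D → E; its vertices are {C, D, E, G, H}.

C, D, E, G, H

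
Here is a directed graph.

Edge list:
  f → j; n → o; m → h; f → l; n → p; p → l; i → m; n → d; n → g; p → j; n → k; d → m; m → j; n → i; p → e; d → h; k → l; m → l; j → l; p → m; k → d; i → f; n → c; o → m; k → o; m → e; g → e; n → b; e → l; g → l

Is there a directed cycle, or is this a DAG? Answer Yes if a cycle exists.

No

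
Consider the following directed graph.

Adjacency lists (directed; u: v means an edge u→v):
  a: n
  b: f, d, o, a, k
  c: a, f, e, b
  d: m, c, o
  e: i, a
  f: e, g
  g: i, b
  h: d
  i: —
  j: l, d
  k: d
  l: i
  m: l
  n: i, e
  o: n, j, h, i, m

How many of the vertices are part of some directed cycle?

A vertex is on a directed cycle iff it belongs to a strongly connected component of size ≥ 2 (or has a self-loop).
The vertices on cycles are {a, b, c, d, e, f, g, h, j, k, n, o} — 12 in total.

12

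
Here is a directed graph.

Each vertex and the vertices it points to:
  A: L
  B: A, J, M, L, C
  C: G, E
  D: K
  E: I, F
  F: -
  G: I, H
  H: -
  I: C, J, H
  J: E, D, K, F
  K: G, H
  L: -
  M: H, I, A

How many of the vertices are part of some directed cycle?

A vertex is on a directed cycle iff it belongs to a strongly connected component of size ≥ 2 (or has a self-loop).
The vertices on cycles are {C, D, E, G, I, J, K} — 7 in total.

7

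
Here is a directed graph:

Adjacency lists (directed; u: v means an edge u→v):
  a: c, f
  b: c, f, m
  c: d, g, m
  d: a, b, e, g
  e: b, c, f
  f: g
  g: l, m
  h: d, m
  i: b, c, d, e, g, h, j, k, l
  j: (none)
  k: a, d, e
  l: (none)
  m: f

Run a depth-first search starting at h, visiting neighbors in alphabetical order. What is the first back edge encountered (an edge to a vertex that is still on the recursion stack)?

DFS from h (visiting neighbors in alphabetical order); mark gray on enter, black on exit:
h gray
  d gray
    a gray
      c gray
        c→d: d is gray → back edge
First back edge: c → d.

c->d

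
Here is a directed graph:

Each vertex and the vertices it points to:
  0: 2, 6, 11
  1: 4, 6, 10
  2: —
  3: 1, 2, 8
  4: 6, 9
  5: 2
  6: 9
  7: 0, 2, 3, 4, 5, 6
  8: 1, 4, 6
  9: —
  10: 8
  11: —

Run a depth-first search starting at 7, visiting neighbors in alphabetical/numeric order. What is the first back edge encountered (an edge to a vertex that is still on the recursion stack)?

DFS from 7 (visiting neighbors in alphabetical/numeric order); mark gray on enter, black on exit:
7 gray
  0 gray
    2 gray
    2 black
    6 gray
      9 gray
      9 black
    6 black
    11 gray
    11 black
  0 black
  7→2: 2 black — skip
  3 gray
    1 gray
      4 gray
        4→6: 6 black — skip
        4→9: 9 black — skip
      4 black
      1→6: 6 black — skip
      10 gray
        8 gray
          8→1: 1 is gray → back edge
First back edge: 8 → 1.

8->1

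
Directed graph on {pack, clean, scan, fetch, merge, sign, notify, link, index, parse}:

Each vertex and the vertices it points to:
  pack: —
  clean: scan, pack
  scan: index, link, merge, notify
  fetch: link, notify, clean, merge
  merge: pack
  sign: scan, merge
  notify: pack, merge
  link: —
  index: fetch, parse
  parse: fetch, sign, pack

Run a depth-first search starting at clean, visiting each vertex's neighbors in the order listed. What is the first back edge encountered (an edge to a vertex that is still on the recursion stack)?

fetch→clean

DFS from clean (visiting each vertex's neighbors in the order listed); mark gray on enter, black on exit:
clean gray
  scan gray
    index gray
      fetch gray
        link gray
        link black
        notify gray
          pack gray
          pack black
          merge gray
            merge→pack: pack black — skip
          merge black
        notify black
        fetch→clean: clean is gray → back edge
First back edge: fetch → clean.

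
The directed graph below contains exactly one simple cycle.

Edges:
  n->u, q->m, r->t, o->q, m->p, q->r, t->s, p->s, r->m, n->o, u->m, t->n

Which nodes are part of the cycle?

n, o, q, r, t

DFS with gray/black marking from o:
o gray
  q gray
    m gray
      p gray
        s gray
        s black
      p black
    m black
    r gray
      t gray
        t→s: s black — skip
        n gray
          u gray
            u→m: m black — skip
          u black
          n→o: o is gray → back edge
Back edge closes the cycle o → q → r → t → n → o; its vertices are {n, o, q, r, t}.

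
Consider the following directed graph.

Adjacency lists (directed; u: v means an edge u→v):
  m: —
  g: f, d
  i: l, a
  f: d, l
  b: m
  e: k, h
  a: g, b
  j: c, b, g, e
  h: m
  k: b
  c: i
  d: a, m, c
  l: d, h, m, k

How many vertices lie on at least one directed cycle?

A vertex is on a directed cycle iff it belongs to a strongly connected component of size ≥ 2 (or has a self-loop).
The vertices on cycles are {a, c, d, f, g, i, l} — 7 in total.

7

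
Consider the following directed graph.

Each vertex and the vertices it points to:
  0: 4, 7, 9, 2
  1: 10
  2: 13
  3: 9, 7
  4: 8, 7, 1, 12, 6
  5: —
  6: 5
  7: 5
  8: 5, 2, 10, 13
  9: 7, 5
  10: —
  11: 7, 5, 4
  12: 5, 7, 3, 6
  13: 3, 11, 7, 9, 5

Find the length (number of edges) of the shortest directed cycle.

For each vertex v, BFS finds the shortest path from v back to v.
The shortest such closed walk is 4 → 8 → 13 → 11 → 4, length 4.

4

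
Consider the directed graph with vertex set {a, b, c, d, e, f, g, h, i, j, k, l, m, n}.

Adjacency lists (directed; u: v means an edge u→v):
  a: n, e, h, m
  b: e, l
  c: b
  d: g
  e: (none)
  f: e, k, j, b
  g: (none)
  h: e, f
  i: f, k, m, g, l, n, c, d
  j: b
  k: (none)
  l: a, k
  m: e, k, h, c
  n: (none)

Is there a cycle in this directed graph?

Yes

DFS with white/gray/black marking, starting from d:
d gray
  g gray
  g black
d black
a gray
  n gray
  n black
  e gray
  e black
  h gray
    h→e: e black — skip
    f gray
      f→e: e black — skip
      k gray
      k black
      j gray
        b gray
          b→e: e black — skip
          l gray
            l→a: a is gray → back edge
Back edge found, so a cycle exists: a → h → f → j → b → l → a.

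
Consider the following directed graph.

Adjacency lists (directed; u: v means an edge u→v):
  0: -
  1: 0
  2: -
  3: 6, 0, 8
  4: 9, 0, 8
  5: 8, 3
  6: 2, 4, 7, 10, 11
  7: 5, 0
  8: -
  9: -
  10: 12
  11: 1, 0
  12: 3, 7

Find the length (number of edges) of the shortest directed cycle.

4

For each vertex v, BFS finds the shortest path from v back to v.
The shortest such closed walk is 6 → 7 → 5 → 3 → 6, length 4.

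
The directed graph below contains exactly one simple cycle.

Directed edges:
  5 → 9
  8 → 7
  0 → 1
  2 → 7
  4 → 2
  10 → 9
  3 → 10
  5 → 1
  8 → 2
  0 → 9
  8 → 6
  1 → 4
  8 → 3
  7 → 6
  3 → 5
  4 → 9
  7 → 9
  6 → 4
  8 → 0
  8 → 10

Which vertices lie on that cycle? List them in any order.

2, 4, 6, 7

DFS with gray/black marking from 7:
7 gray
  6 gray
    4 gray
      9 gray
      9 black
      2 gray
        2→7: 7 is gray → back edge
Back edge closes the cycle 7 → 6 → 4 → 2 → 7; its vertices are {2, 4, 6, 7}.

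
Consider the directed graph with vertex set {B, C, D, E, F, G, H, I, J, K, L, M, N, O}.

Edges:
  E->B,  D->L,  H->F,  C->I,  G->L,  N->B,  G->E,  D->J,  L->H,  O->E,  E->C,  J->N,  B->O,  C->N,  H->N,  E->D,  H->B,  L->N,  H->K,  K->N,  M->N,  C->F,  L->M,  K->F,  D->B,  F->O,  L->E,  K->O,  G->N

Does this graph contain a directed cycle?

Yes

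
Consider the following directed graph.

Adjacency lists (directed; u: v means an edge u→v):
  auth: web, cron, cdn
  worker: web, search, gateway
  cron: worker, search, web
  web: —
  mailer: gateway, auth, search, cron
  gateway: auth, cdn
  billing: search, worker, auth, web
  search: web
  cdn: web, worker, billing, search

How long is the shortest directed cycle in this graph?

For each vertex v, BFS finds the shortest path from v back to v.
The shortest such closed walk is gateway → cdn → worker → gateway, length 3.

3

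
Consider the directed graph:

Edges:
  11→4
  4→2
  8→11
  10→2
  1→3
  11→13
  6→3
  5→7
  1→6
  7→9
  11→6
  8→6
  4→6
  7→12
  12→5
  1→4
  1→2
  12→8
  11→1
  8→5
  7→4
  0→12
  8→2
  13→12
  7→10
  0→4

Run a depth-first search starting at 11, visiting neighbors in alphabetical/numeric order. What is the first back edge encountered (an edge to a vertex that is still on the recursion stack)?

DFS from 11 (visiting neighbors in alphabetical/numeric order); mark gray on enter, black on exit:
11 gray
  1 gray
    2 gray
    2 black
    3 gray
    3 black
    4 gray
      4→2: 2 black — skip
      6 gray
        6→3: 3 black — skip
      6 black
    4 black
    1→6: 6 black — skip
  1 black
  11→4: 4 black — skip
  11→6: 6 black — skip
  13 gray
    12 gray
      5 gray
        7 gray
          7→4: 4 black — skip
          9 gray
          9 black
          10 gray
            10→2: 2 black — skip
          10 black
          7→12: 12 is gray → back edge
First back edge: 7 → 12.

7->12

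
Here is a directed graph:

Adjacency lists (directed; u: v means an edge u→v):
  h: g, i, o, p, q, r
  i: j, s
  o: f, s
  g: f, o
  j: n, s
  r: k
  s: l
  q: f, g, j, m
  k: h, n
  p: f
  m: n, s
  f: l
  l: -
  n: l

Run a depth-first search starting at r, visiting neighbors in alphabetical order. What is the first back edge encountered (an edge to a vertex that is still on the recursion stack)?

DFS from r (visiting neighbors in alphabetical order); mark gray on enter, black on exit:
r gray
  k gray
    h gray
      g gray
        f gray
          l gray
          l black
        f black
        o gray
          o→f: f black — skip
          s gray
            s→l: l black — skip
          s black
        o black
      g black
      i gray
        j gray
          n gray
            n→l: l black — skip
          n black
          j→s: s black — skip
        j black
        i→s: s black — skip
      i black
      h→o: o black — skip
      p gray
        p→f: f black — skip
      p black
      q gray
        q→f: f black — skip
        q→g: g black — skip
        q→j: j black — skip
        m gray
          m→n: n black — skip
          m→s: s black — skip
        m black
      q black
      h→r: r is gray → back edge
First back edge: h → r.

h→r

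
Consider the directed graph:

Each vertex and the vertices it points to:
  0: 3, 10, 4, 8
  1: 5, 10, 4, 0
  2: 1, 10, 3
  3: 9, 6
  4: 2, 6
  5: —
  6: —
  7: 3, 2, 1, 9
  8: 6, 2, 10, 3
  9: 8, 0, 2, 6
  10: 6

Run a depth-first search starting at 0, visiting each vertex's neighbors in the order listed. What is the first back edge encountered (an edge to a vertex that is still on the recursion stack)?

DFS from 0 (visiting each vertex's neighbors in the order listed); mark gray on enter, black on exit:
0 gray
  3 gray
    9 gray
      8 gray
        6 gray
        6 black
        2 gray
          1 gray
            5 gray
            5 black
            10 gray
              10→6: 6 black — skip
            10 black
            4 gray
              4→2: 2 is gray → back edge
First back edge: 4 → 2.

4->2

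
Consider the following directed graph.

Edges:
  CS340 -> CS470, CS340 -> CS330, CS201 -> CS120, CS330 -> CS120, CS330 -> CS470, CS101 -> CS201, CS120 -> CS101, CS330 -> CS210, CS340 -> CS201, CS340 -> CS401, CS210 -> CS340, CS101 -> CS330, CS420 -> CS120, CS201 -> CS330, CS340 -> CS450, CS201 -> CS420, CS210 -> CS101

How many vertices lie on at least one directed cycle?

A vertex is on a directed cycle iff it belongs to a strongly connected component of size ≥ 2 (or has a self-loop).
The vertices on cycles are {CS101, CS120, CS201, CS210, CS330, CS340, CS420} — 7 in total.

7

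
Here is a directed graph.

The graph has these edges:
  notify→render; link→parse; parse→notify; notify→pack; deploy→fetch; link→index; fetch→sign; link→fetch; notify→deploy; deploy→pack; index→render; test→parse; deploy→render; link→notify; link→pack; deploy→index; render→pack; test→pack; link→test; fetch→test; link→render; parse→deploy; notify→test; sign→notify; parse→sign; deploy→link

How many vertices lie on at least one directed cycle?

7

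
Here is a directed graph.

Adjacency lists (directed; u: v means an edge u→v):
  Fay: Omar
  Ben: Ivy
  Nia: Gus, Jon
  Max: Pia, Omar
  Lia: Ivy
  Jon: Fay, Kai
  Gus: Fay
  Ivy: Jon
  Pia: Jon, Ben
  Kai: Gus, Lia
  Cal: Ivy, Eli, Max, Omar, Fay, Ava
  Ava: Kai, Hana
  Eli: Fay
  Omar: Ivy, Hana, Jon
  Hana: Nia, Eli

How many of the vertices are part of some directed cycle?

A vertex is on a directed cycle iff it belongs to a strongly connected component of size ≥ 2 (or has a self-loop).
The vertices on cycles are {Eli, Fay, Gus, Ivy, Jon, Kai, Lia, Nia, Hana, Omar} — 10 in total.

10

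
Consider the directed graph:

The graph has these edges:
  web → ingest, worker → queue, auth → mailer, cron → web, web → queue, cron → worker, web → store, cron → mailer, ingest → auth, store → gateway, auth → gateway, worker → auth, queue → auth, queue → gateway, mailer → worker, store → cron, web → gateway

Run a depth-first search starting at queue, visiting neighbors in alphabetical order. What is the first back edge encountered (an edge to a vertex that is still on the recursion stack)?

worker→auth

DFS from queue (visiting neighbors in alphabetical order); mark gray on enter, black on exit:
queue gray
  auth gray
    gateway gray
    gateway black
    mailer gray
      worker gray
        worker→auth: auth is gray → back edge
First back edge: worker → auth.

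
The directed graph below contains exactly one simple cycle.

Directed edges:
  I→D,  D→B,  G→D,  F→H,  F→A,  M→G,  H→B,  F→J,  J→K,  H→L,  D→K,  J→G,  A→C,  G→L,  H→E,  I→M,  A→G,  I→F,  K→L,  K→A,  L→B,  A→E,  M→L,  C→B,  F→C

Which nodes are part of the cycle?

A, D, G, K

DFS with gray/black marking from K:
K gray
  A gray
    G gray
      L gray
        B gray
        B black
      L black
      D gray
        D→K: K is gray → back edge
Back edge closes the cycle K → A → G → D → K; its vertices are {A, D, G, K}.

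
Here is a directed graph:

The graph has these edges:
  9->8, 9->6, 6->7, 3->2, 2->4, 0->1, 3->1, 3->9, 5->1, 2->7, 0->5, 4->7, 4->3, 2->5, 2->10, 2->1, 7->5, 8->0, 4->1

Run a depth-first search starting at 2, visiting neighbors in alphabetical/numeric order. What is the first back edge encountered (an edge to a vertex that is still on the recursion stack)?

3->2

DFS from 2 (visiting neighbors in alphabetical/numeric order); mark gray on enter, black on exit:
2 gray
  1 gray
  1 black
  4 gray
    4→1: 1 black — skip
    3 gray
      3→1: 1 black — skip
      3→2: 2 is gray → back edge
First back edge: 3 → 2.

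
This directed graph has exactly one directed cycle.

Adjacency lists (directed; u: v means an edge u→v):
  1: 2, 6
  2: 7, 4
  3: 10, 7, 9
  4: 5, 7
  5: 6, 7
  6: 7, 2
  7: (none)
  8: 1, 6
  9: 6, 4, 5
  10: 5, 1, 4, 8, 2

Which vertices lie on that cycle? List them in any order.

DFS with gray/black marking from 5:
5 gray
  6 gray
    7 gray
    7 black
    2 gray
      2→7: 7 black — skip
      4 gray
        4→5: 5 is gray → back edge
Back edge closes the cycle 5 → 6 → 2 → 4 → 5; its vertices are {2, 4, 5, 6}.

2, 4, 5, 6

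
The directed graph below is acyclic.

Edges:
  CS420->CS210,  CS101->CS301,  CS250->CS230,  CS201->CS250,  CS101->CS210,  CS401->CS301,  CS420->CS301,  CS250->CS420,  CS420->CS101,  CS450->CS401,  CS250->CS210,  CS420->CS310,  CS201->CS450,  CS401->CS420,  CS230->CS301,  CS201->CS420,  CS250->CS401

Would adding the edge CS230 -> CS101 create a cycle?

No

Adding CS230→CS101 creates a cycle iff CS101 can already reach CS230.
Explore from CS101: no path reaches CS230. The graph stays acyclic.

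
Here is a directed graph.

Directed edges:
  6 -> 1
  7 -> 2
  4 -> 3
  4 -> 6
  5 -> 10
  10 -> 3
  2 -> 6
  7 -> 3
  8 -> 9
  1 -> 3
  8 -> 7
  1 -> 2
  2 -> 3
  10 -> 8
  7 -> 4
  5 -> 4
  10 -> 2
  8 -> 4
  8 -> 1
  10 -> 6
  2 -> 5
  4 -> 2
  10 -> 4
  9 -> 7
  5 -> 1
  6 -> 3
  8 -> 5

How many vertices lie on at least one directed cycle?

9

A vertex is on a directed cycle iff it belongs to a strongly connected component of size ≥ 2 (or has a self-loop).
The vertices on cycles are {1, 2, 4, 5, 6, 7, 8, 9, 10} — 9 in total.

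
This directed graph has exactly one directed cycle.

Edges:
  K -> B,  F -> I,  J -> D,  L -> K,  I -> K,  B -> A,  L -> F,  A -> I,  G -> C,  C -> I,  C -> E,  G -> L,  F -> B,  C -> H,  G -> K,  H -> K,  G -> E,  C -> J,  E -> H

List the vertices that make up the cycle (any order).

DFS with gray/black marking from B:
B gray
  A gray
    I gray
      K gray
        K→B: B is gray → back edge
Back edge closes the cycle B → A → I → K → B; its vertices are {A, B, I, K}.

A, B, I, K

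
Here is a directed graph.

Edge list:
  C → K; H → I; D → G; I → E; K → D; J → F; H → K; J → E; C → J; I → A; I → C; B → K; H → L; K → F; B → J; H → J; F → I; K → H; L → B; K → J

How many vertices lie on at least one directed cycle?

A vertex is on a directed cycle iff it belongs to a strongly connected component of size ≥ 2 (or has a self-loop).
The vertices on cycles are {B, C, F, H, I, J, K, L} — 8 in total.

8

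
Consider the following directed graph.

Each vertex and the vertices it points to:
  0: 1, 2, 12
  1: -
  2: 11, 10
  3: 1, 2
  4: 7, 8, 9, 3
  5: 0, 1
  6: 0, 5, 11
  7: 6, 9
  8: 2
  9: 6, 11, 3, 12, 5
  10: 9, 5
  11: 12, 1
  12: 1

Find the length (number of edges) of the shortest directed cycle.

For each vertex v, BFS finds the shortest path from v back to v.
The shortest such closed walk is 2 → 10 → 9 → 3 → 2, length 4.

4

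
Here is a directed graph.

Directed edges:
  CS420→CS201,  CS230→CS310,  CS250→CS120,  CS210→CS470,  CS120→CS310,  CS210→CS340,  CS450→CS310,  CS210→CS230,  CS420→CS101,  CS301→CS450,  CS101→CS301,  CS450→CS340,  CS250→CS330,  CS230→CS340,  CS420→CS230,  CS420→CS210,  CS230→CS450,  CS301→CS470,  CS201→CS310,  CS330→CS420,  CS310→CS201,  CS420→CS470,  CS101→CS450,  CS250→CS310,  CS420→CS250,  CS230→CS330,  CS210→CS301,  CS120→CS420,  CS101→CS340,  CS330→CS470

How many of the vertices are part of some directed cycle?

A vertex is on a directed cycle iff it belongs to a strongly connected component of size ≥ 2 (or has a self-loop).
The vertices on cycles are {CS120, CS201, CS210, CS230, CS250, CS310, CS330, CS420} — 8 in total.

8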